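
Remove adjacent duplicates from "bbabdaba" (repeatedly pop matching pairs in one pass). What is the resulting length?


Input: bbabdaba
Stack-based adjacent duplicate removal:
  Read 'b': push. Stack: b
  Read 'b': matches stack top 'b' => pop. Stack: (empty)
  Read 'a': push. Stack: a
  Read 'b': push. Stack: ab
  Read 'd': push. Stack: abd
  Read 'a': push. Stack: abda
  Read 'b': push. Stack: abdab
  Read 'a': push. Stack: abdaba
Final stack: "abdaba" (length 6)

6


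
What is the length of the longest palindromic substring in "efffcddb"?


Input: "efffcddb"
Checking substrings for palindromes:
  [1:4] "fff" (len 3) => palindrome
  [1:3] "ff" (len 2) => palindrome
  [2:4] "ff" (len 2) => palindrome
  [5:7] "dd" (len 2) => palindrome
Longest palindromic substring: "fff" with length 3

3


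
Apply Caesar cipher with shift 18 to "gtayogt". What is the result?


Caesar cipher: shift "gtayogt" by 18
  'g' (pos 6) + 18 = pos 24 = 'y'
  't' (pos 19) + 18 = pos 11 = 'l'
  'a' (pos 0) + 18 = pos 18 = 's'
  'y' (pos 24) + 18 = pos 16 = 'q'
  'o' (pos 14) + 18 = pos 6 = 'g'
  'g' (pos 6) + 18 = pos 24 = 'y'
  't' (pos 19) + 18 = pos 11 = 'l'
Result: ylsqgyl

ylsqgyl


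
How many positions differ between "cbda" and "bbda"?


Comparing "cbda" and "bbda" position by position:
  Position 0: 'c' vs 'b' => DIFFER
  Position 1: 'b' vs 'b' => same
  Position 2: 'd' vs 'd' => same
  Position 3: 'a' vs 'a' => same
Positions that differ: 1

1


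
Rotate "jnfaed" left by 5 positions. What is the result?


Input: "jnfaed", rotate left by 5
First 5 characters: "jnfae"
Remaining characters: "d"
Concatenate remaining + first: "d" + "jnfae" = "djnfae"

djnfae


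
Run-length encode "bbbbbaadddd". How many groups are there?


Input: bbbbbaadddd
Scanning for consecutive runs:
  Group 1: 'b' x 5 (positions 0-4)
  Group 2: 'a' x 2 (positions 5-6)
  Group 3: 'd' x 4 (positions 7-10)
Total groups: 3

3


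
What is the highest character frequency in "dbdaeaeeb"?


Input: dbdaeaeeb
Character counts:
  'a': 2
  'b': 2
  'd': 2
  'e': 3
Maximum frequency: 3

3


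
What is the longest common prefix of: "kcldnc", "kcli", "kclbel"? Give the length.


Words: kcldnc, kcli, kclbel
  Position 0: all 'k' => match
  Position 1: all 'c' => match
  Position 2: all 'l' => match
  Position 3: ('d', 'i', 'b') => mismatch, stop
LCP = "kcl" (length 3)

3


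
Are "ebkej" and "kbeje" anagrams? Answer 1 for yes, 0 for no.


Strings: "ebkej", "kbeje"
Sorted first:  beejk
Sorted second: beejk
Sorted forms match => anagrams

1


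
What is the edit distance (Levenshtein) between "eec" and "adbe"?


Computing edit distance: "eec" -> "adbe"
DP table:
           a    d    b    e
      0    1    2    3    4
  e   1    1    2    3    3
  e   2    2    2    3    3
  c   3    3    3    3    4
Edit distance = dp[3][4] = 4

4


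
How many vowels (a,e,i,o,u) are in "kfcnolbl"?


Input: kfcnolbl
Checking each character:
  'k' at position 0: consonant
  'f' at position 1: consonant
  'c' at position 2: consonant
  'n' at position 3: consonant
  'o' at position 4: vowel (running total: 1)
  'l' at position 5: consonant
  'b' at position 6: consonant
  'l' at position 7: consonant
Total vowels: 1

1


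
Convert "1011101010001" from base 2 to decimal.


Input: "1011101010001" in base 2
Positional expansion:
  Digit '1' (value 1) x 2^12 = 4096
  Digit '0' (value 0) x 2^11 = 0
  Digit '1' (value 1) x 2^10 = 1024
  Digit '1' (value 1) x 2^9 = 512
  Digit '1' (value 1) x 2^8 = 256
  Digit '0' (value 0) x 2^7 = 0
  Digit '1' (value 1) x 2^6 = 64
  Digit '0' (value 0) x 2^5 = 0
  Digit '1' (value 1) x 2^4 = 16
  Digit '0' (value 0) x 2^3 = 0
  Digit '0' (value 0) x 2^2 = 0
  Digit '0' (value 0) x 2^1 = 0
  Digit '1' (value 1) x 2^0 = 1
Sum = 5969

5969


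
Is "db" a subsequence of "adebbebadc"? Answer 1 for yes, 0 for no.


Check if "db" is a subsequence of "adebbebadc"
Greedy scan:
  Position 0 ('a'): no match needed
  Position 1 ('d'): matches sub[0] = 'd'
  Position 2 ('e'): no match needed
  Position 3 ('b'): matches sub[1] = 'b'
  Position 4 ('b'): no match needed
  Position 5 ('e'): no match needed
  Position 6 ('b'): no match needed
  Position 7 ('a'): no match needed
  Position 8 ('d'): no match needed
  Position 9 ('c'): no match needed
All 2 characters matched => is a subsequence

1


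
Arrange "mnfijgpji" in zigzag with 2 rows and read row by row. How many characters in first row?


Zigzag "mnfijgpji" into 2 rows:
Placing characters:
  'm' => row 0
  'n' => row 1
  'f' => row 0
  'i' => row 1
  'j' => row 0
  'g' => row 1
  'p' => row 0
  'j' => row 1
  'i' => row 0
Rows:
  Row 0: "mfjpi"
  Row 1: "nigj"
First row length: 5

5


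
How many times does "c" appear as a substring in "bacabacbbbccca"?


Searching for "c" in "bacabacbbbccca"
Scanning each position:
  Position 0: "b" => no
  Position 1: "a" => no
  Position 2: "c" => MATCH
  Position 3: "a" => no
  Position 4: "b" => no
  Position 5: "a" => no
  Position 6: "c" => MATCH
  Position 7: "b" => no
  Position 8: "b" => no
  Position 9: "b" => no
  Position 10: "c" => MATCH
  Position 11: "c" => MATCH
  Position 12: "c" => MATCH
  Position 13: "a" => no
Total occurrences: 5

5


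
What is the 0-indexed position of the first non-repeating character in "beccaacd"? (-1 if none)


Input: beccaacd
Character frequencies:
  'a': 2
  'b': 1
  'c': 3
  'd': 1
  'e': 1
Scanning left to right for freq == 1:
  Position 0 ('b'): unique! => answer = 0

0


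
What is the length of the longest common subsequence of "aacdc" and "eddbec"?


LCS of "aacdc" and "eddbec"
DP table:
           e    d    d    b    e    c
      0    0    0    0    0    0    0
  a   0    0    0    0    0    0    0
  a   0    0    0    0    0    0    0
  c   0    0    0    0    0    0    1
  d   0    0    1    1    1    1    1
  c   0    0    1    1    1    1    2
LCS length = dp[5][6] = 2

2


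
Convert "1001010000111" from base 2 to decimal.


Input: "1001010000111" in base 2
Positional expansion:
  Digit '1' (value 1) x 2^12 = 4096
  Digit '0' (value 0) x 2^11 = 0
  Digit '0' (value 0) x 2^10 = 0
  Digit '1' (value 1) x 2^9 = 512
  Digit '0' (value 0) x 2^8 = 0
  Digit '1' (value 1) x 2^7 = 128
  Digit '0' (value 0) x 2^6 = 0
  Digit '0' (value 0) x 2^5 = 0
  Digit '0' (value 0) x 2^4 = 0
  Digit '0' (value 0) x 2^3 = 0
  Digit '1' (value 1) x 2^2 = 4
  Digit '1' (value 1) x 2^1 = 2
  Digit '1' (value 1) x 2^0 = 1
Sum = 4743

4743


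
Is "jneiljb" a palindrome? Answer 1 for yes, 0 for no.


Input: jneiljb
Reversed: bjlienj
  Compare pos 0 ('j') with pos 6 ('b'): MISMATCH
  Compare pos 1 ('n') with pos 5 ('j'): MISMATCH
  Compare pos 2 ('e') with pos 4 ('l'): MISMATCH
Result: not a palindrome

0


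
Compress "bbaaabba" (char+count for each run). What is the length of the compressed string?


Input: bbaaabba
Runs:
  'b' x 2 => "b2"
  'a' x 3 => "a3"
  'b' x 2 => "b2"
  'a' x 1 => "a1"
Compressed: "b2a3b2a1"
Compressed length: 8

8


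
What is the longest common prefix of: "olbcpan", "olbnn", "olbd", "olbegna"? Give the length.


Words: olbcpan, olbnn, olbd, olbegna
  Position 0: all 'o' => match
  Position 1: all 'l' => match
  Position 2: all 'b' => match
  Position 3: ('c', 'n', 'd', 'e') => mismatch, stop
LCP = "olb" (length 3)

3


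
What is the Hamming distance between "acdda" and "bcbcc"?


Comparing "acdda" and "bcbcc" position by position:
  Position 0: 'a' vs 'b' => differ
  Position 1: 'c' vs 'c' => same
  Position 2: 'd' vs 'b' => differ
  Position 3: 'd' vs 'c' => differ
  Position 4: 'a' vs 'c' => differ
Total differences (Hamming distance): 4

4


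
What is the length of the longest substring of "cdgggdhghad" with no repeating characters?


Input: "cdgggdhghad"
Sliding window (track last position of each char):
  Position 0 ('c'): window [0,0] length 1 -- new best
  Position 1 ('d'): window [0,1] length 2 -- new best
  Position 2 ('g'): window [0,2] length 3 -- new best
  Position 3 ('g'): repeat (last at 2), move window start to 3
  Position 3 ('g'): window [3,3] length 1
  Position 4 ('g'): repeat (last at 3), move window start to 4
  Position 4 ('g'): window [4,4] length 1
  Position 5 ('d'): window [4,5] length 2
  Position 6 ('h'): window [4,6] length 3
  Position 7 ('g'): repeat (last at 4), move window start to 5
  Position 7 ('g'): window [5,7] length 3
  Position 8 ('h'): repeat (last at 6), move window start to 7
  Position 8 ('h'): window [7,8] length 2
  Position 9 ('a'): window [7,9] length 3
  Position 10 ('d'): window [7,10] length 4 -- new best
Longest substring with no repeats: "ghad" with length 4

4


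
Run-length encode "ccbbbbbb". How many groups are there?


Input: ccbbbbbb
Scanning for consecutive runs:
  Group 1: 'c' x 2 (positions 0-1)
  Group 2: 'b' x 6 (positions 2-7)
Total groups: 2

2


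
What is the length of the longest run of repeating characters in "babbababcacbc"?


Input: "babbababcacbc"
Scanning for longest run:
  Position 1 ('a'): new char, reset run to 1
  Position 2 ('b'): new char, reset run to 1
  Position 3 ('b'): continues run of 'b', length=2
  Position 4 ('a'): new char, reset run to 1
  Position 5 ('b'): new char, reset run to 1
  Position 6 ('a'): new char, reset run to 1
  Position 7 ('b'): new char, reset run to 1
  Position 8 ('c'): new char, reset run to 1
  Position 9 ('a'): new char, reset run to 1
  Position 10 ('c'): new char, reset run to 1
  Position 11 ('b'): new char, reset run to 1
  Position 12 ('c'): new char, reset run to 1
Longest run: 'b' with length 2

2


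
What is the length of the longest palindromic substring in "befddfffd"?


Input: "befddfffd"
Checking substrings for palindromes:
  [4:9] "dfffd" (len 5) => palindrome
  [2:6] "fddf" (len 4) => palindrome
  [5:8] "fff" (len 3) => palindrome
  [3:5] "dd" (len 2) => palindrome
  [5:7] "ff" (len 2) => palindrome
  [6:8] "ff" (len 2) => palindrome
Longest palindromic substring: "dfffd" with length 5

5


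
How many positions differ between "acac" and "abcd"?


Comparing "acac" and "abcd" position by position:
  Position 0: 'a' vs 'a' => same
  Position 1: 'c' vs 'b' => DIFFER
  Position 2: 'a' vs 'c' => DIFFER
  Position 3: 'c' vs 'd' => DIFFER
Positions that differ: 3

3


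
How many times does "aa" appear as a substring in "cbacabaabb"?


Searching for "aa" in "cbacabaabb"
Scanning each position:
  Position 0: "cb" => no
  Position 1: "ba" => no
  Position 2: "ac" => no
  Position 3: "ca" => no
  Position 4: "ab" => no
  Position 5: "ba" => no
  Position 6: "aa" => MATCH
  Position 7: "ab" => no
  Position 8: "bb" => no
Total occurrences: 1

1


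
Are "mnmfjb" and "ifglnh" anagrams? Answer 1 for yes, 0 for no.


Strings: "mnmfjb", "ifglnh"
Sorted first:  bfjmmn
Sorted second: fghiln
Differ at position 0: 'b' vs 'f' => not anagrams

0


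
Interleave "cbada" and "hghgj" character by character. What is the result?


Interleaving "cbada" and "hghgj":
  Position 0: 'c' from first, 'h' from second => "ch"
  Position 1: 'b' from first, 'g' from second => "bg"
  Position 2: 'a' from first, 'h' from second => "ah"
  Position 3: 'd' from first, 'g' from second => "dg"
  Position 4: 'a' from first, 'j' from second => "aj"
Result: chbgahdgaj

chbgahdgaj


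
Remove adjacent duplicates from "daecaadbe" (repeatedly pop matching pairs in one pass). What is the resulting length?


Input: daecaadbe
Stack-based adjacent duplicate removal:
  Read 'd': push. Stack: d
  Read 'a': push. Stack: da
  Read 'e': push. Stack: dae
  Read 'c': push. Stack: daec
  Read 'a': push. Stack: daeca
  Read 'a': matches stack top 'a' => pop. Stack: daec
  Read 'd': push. Stack: daecd
  Read 'b': push. Stack: daecdb
  Read 'e': push. Stack: daecdbe
Final stack: "daecdbe" (length 7)

7


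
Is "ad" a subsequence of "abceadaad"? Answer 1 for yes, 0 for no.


Check if "ad" is a subsequence of "abceadaad"
Greedy scan:
  Position 0 ('a'): matches sub[0] = 'a'
  Position 1 ('b'): no match needed
  Position 2 ('c'): no match needed
  Position 3 ('e'): no match needed
  Position 4 ('a'): no match needed
  Position 5 ('d'): matches sub[1] = 'd'
  Position 6 ('a'): no match needed
  Position 7 ('a'): no match needed
  Position 8 ('d'): no match needed
All 2 characters matched => is a subsequence

1


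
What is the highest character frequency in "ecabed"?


Input: ecabed
Character counts:
  'a': 1
  'b': 1
  'c': 1
  'd': 1
  'e': 2
Maximum frequency: 2

2


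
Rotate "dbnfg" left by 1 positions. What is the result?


Input: "dbnfg", rotate left by 1
First 1 characters: "d"
Remaining characters: "bnfg"
Concatenate remaining + first: "bnfg" + "d" = "bnfgd"

bnfgd


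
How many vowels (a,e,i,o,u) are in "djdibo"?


Input: djdibo
Checking each character:
  'd' at position 0: consonant
  'j' at position 1: consonant
  'd' at position 2: consonant
  'i' at position 3: vowel (running total: 1)
  'b' at position 4: consonant
  'o' at position 5: vowel (running total: 2)
Total vowels: 2

2


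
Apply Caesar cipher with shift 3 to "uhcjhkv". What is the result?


Caesar cipher: shift "uhcjhkv" by 3
  'u' (pos 20) + 3 = pos 23 = 'x'
  'h' (pos 7) + 3 = pos 10 = 'k'
  'c' (pos 2) + 3 = pos 5 = 'f'
  'j' (pos 9) + 3 = pos 12 = 'm'
  'h' (pos 7) + 3 = pos 10 = 'k'
  'k' (pos 10) + 3 = pos 13 = 'n'
  'v' (pos 21) + 3 = pos 24 = 'y'
Result: xkfmkny

xkfmkny


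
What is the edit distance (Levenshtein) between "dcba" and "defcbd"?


Computing edit distance: "dcba" -> "defcbd"
DP table:
           d    e    f    c    b    d
      0    1    2    3    4    5    6
  d   1    0    1    2    3    4    5
  c   2    1    1    2    2    3    4
  b   3    2    2    2    3    2    3
  a   4    3    3    3    3    3    3
Edit distance = dp[4][6] = 3

3


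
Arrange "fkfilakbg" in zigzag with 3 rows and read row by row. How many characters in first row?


Zigzag "fkfilakbg" into 3 rows:
Placing characters:
  'f' => row 0
  'k' => row 1
  'f' => row 2
  'i' => row 1
  'l' => row 0
  'a' => row 1
  'k' => row 2
  'b' => row 1
  'g' => row 0
Rows:
  Row 0: "flg"
  Row 1: "kiab"
  Row 2: "fk"
First row length: 3

3


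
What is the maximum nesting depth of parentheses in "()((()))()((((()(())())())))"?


Input: "()((()))()((((()(())())())))"
Tracking depth:
  Position 0 '(': depth becomes 1
  Position 1 ')': depth becomes 0
  Position 2 '(': depth becomes 1
  Position 3 '(': depth becomes 2
  Position 4 '(': depth becomes 3
  Position 5 ')': depth becomes 2
  Position 6 ')': depth becomes 1
  Position 7 ')': depth becomes 0
  Position 8 '(': depth becomes 1
  Position 9 ')': depth becomes 0
  Position 10 '(': depth becomes 1
  Position 11 '(': depth becomes 2
  Position 12 '(': depth becomes 3
  Position 13 '(': depth becomes 4
  Position 14 '(': depth becomes 5
  Position 15 ')': depth becomes 4
  Position 16 '(': depth becomes 5
  Position 17 '(': depth becomes 6
  Position 18 ')': depth becomes 5
  Position 19 ')': depth becomes 4
  Position 20 '(': depth becomes 5
  Position 21 ')': depth becomes 4
  Position 22 ')': depth becomes 3
  Position 23 '(': depth becomes 4
  Position 24 ')': depth becomes 3
  Position 25 ')': depth becomes 2
  Position 26 ')': depth becomes 1
  Position 27 ')': depth becomes 0
Maximum depth reached: 6

6


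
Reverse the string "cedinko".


Input: cedinko
Reading characters right to left:
  Position 6: 'o'
  Position 5: 'k'
  Position 4: 'n'
  Position 3: 'i'
  Position 2: 'd'
  Position 1: 'e'
  Position 0: 'c'
Reversed: oknidec

oknidec


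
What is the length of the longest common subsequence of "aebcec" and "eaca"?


LCS of "aebcec" and "eaca"
DP table:
           e    a    c    a
      0    0    0    0    0
  a   0    0    1    1    1
  e   0    1    1    1    1
  b   0    1    1    1    1
  c   0    1    1    2    2
  e   0    1    1    2    2
  c   0    1    1    2    2
LCS length = dp[6][4] = 2

2


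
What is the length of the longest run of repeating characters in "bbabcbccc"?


Input: "bbabcbccc"
Scanning for longest run:
  Position 1 ('b'): continues run of 'b', length=2
  Position 2 ('a'): new char, reset run to 1
  Position 3 ('b'): new char, reset run to 1
  Position 4 ('c'): new char, reset run to 1
  Position 5 ('b'): new char, reset run to 1
  Position 6 ('c'): new char, reset run to 1
  Position 7 ('c'): continues run of 'c', length=2
  Position 8 ('c'): continues run of 'c', length=3
Longest run: 'c' with length 3

3


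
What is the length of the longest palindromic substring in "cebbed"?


Input: "cebbed"
Checking substrings for palindromes:
  [1:5] "ebbe" (len 4) => palindrome
  [2:4] "bb" (len 2) => palindrome
Longest palindromic substring: "ebbe" with length 4

4


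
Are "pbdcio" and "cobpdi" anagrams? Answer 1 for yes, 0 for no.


Strings: "pbdcio", "cobpdi"
Sorted first:  bcdiop
Sorted second: bcdiop
Sorted forms match => anagrams

1


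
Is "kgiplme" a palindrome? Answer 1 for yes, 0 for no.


Input: kgiplme
Reversed: emlpigk
  Compare pos 0 ('k') with pos 6 ('e'): MISMATCH
  Compare pos 1 ('g') with pos 5 ('m'): MISMATCH
  Compare pos 2 ('i') with pos 4 ('l'): MISMATCH
Result: not a palindrome

0


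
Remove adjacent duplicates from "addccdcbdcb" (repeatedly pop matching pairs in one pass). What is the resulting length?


Input: addccdcbdcb
Stack-based adjacent duplicate removal:
  Read 'a': push. Stack: a
  Read 'd': push. Stack: ad
  Read 'd': matches stack top 'd' => pop. Stack: a
  Read 'c': push. Stack: ac
  Read 'c': matches stack top 'c' => pop. Stack: a
  Read 'd': push. Stack: ad
  Read 'c': push. Stack: adc
  Read 'b': push. Stack: adcb
  Read 'd': push. Stack: adcbd
  Read 'c': push. Stack: adcbdc
  Read 'b': push. Stack: adcbdcb
Final stack: "adcbdcb" (length 7)

7


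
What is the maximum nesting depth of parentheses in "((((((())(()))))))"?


Input: "((((((())(()))))))"
Tracking depth:
  Position 0 '(': depth becomes 1
  Position 1 '(': depth becomes 2
  Position 2 '(': depth becomes 3
  Position 3 '(': depth becomes 4
  Position 4 '(': depth becomes 5
  Position 5 '(': depth becomes 6
  Position 6 '(': depth becomes 7
  Position 7 ')': depth becomes 6
  Position 8 ')': depth becomes 5
  Position 9 '(': depth becomes 6
  Position 10 '(': depth becomes 7
  Position 11 ')': depth becomes 6
  Position 12 ')': depth becomes 5
  Position 13 ')': depth becomes 4
  Position 14 ')': depth becomes 3
  Position 15 ')': depth becomes 2
  Position 16 ')': depth becomes 1
  Position 17 ')': depth becomes 0
Maximum depth reached: 7

7


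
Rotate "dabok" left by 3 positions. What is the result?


Input: "dabok", rotate left by 3
First 3 characters: "dab"
Remaining characters: "ok"
Concatenate remaining + first: "ok" + "dab" = "okdab"

okdab


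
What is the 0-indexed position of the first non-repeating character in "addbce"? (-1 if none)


Input: addbce
Character frequencies:
  'a': 1
  'b': 1
  'c': 1
  'd': 2
  'e': 1
Scanning left to right for freq == 1:
  Position 0 ('a'): unique! => answer = 0

0


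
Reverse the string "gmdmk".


Input: gmdmk
Reading characters right to left:
  Position 4: 'k'
  Position 3: 'm'
  Position 2: 'd'
  Position 1: 'm'
  Position 0: 'g'
Reversed: kmdmg

kmdmg


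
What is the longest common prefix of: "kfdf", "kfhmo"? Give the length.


Words: kfdf, kfhmo
  Position 0: all 'k' => match
  Position 1: all 'f' => match
  Position 2: ('d', 'h') => mismatch, stop
LCP = "kf" (length 2)

2


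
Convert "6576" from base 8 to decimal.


Input: "6576" in base 8
Positional expansion:
  Digit '6' (value 6) x 8^3 = 3072
  Digit '5' (value 5) x 8^2 = 320
  Digit '7' (value 7) x 8^1 = 56
  Digit '6' (value 6) x 8^0 = 6
Sum = 3454

3454


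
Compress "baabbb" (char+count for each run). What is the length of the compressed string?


Input: baabbb
Runs:
  'b' x 1 => "b1"
  'a' x 2 => "a2"
  'b' x 3 => "b3"
Compressed: "b1a2b3"
Compressed length: 6

6


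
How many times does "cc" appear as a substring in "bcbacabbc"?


Searching for "cc" in "bcbacabbc"
Scanning each position:
  Position 0: "bc" => no
  Position 1: "cb" => no
  Position 2: "ba" => no
  Position 3: "ac" => no
  Position 4: "ca" => no
  Position 5: "ab" => no
  Position 6: "bb" => no
  Position 7: "bc" => no
Total occurrences: 0

0


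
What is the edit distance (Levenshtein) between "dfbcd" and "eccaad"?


Computing edit distance: "dfbcd" -> "eccaad"
DP table:
           e    c    c    a    a    d
      0    1    2    3    4    5    6
  d   1    1    2    3    4    5    5
  f   2    2    2    3    4    5    6
  b   3    3    3    3    4    5    6
  c   4    4    3    3    4    5    6
  d   5    5    4    4    4    5    5
Edit distance = dp[5][6] = 5

5


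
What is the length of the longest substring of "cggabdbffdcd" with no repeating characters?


Input: "cggabdbffdcd"
Sliding window (track last position of each char):
  Position 0 ('c'): window [0,0] length 1 -- new best
  Position 1 ('g'): window [0,1] length 2 -- new best
  Position 2 ('g'): repeat (last at 1), move window start to 2
  Position 2 ('g'): window [2,2] length 1
  Position 3 ('a'): window [2,3] length 2
  Position 4 ('b'): window [2,4] length 3 -- new best
  Position 5 ('d'): window [2,5] length 4 -- new best
  Position 6 ('b'): repeat (last at 4), move window start to 5
  Position 6 ('b'): window [5,6] length 2
  Position 7 ('f'): window [5,7] length 3
  Position 8 ('f'): repeat (last at 7), move window start to 8
  Position 8 ('f'): window [8,8] length 1
  Position 9 ('d'): window [8,9] length 2
  Position 10 ('c'): window [8,10] length 3
  Position 11 ('d'): repeat (last at 9), move window start to 10
  Position 11 ('d'): window [10,11] length 2
Longest substring with no repeats: "gabd" with length 4

4


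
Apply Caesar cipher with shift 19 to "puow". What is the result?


Caesar cipher: shift "puow" by 19
  'p' (pos 15) + 19 = pos 8 = 'i'
  'u' (pos 20) + 19 = pos 13 = 'n'
  'o' (pos 14) + 19 = pos 7 = 'h'
  'w' (pos 22) + 19 = pos 15 = 'p'
Result: inhp

inhp


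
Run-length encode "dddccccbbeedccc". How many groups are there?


Input: dddccccbbeedccc
Scanning for consecutive runs:
  Group 1: 'd' x 3 (positions 0-2)
  Group 2: 'c' x 4 (positions 3-6)
  Group 3: 'b' x 2 (positions 7-8)
  Group 4: 'e' x 2 (positions 9-10)
  Group 5: 'd' x 1 (positions 11-11)
  Group 6: 'c' x 3 (positions 12-14)
Total groups: 6

6


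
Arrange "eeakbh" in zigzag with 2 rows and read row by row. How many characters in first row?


Zigzag "eeakbh" into 2 rows:
Placing characters:
  'e' => row 0
  'e' => row 1
  'a' => row 0
  'k' => row 1
  'b' => row 0
  'h' => row 1
Rows:
  Row 0: "eab"
  Row 1: "ekh"
First row length: 3

3


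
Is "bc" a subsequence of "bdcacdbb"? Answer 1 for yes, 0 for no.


Check if "bc" is a subsequence of "bdcacdbb"
Greedy scan:
  Position 0 ('b'): matches sub[0] = 'b'
  Position 1 ('d'): no match needed
  Position 2 ('c'): matches sub[1] = 'c'
  Position 3 ('a'): no match needed
  Position 4 ('c'): no match needed
  Position 5 ('d'): no match needed
  Position 6 ('b'): no match needed
  Position 7 ('b'): no match needed
All 2 characters matched => is a subsequence

1


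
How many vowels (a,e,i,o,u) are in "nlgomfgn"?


Input: nlgomfgn
Checking each character:
  'n' at position 0: consonant
  'l' at position 1: consonant
  'g' at position 2: consonant
  'o' at position 3: vowel (running total: 1)
  'm' at position 4: consonant
  'f' at position 5: consonant
  'g' at position 6: consonant
  'n' at position 7: consonant
Total vowels: 1

1


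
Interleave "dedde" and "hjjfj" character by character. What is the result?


Interleaving "dedde" and "hjjfj":
  Position 0: 'd' from first, 'h' from second => "dh"
  Position 1: 'e' from first, 'j' from second => "ej"
  Position 2: 'd' from first, 'j' from second => "dj"
  Position 3: 'd' from first, 'f' from second => "df"
  Position 4: 'e' from first, 'j' from second => "ej"
Result: dhejdjdfej

dhejdjdfej


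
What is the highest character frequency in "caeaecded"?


Input: caeaecded
Character counts:
  'a': 2
  'c': 2
  'd': 2
  'e': 3
Maximum frequency: 3

3


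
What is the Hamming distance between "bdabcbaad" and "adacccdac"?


Comparing "bdabcbaad" and "adacccdac" position by position:
  Position 0: 'b' vs 'a' => differ
  Position 1: 'd' vs 'd' => same
  Position 2: 'a' vs 'a' => same
  Position 3: 'b' vs 'c' => differ
  Position 4: 'c' vs 'c' => same
  Position 5: 'b' vs 'c' => differ
  Position 6: 'a' vs 'd' => differ
  Position 7: 'a' vs 'a' => same
  Position 8: 'd' vs 'c' => differ
Total differences (Hamming distance): 5

5


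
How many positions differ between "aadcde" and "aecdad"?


Comparing "aadcde" and "aecdad" position by position:
  Position 0: 'a' vs 'a' => same
  Position 1: 'a' vs 'e' => DIFFER
  Position 2: 'd' vs 'c' => DIFFER
  Position 3: 'c' vs 'd' => DIFFER
  Position 4: 'd' vs 'a' => DIFFER
  Position 5: 'e' vs 'd' => DIFFER
Positions that differ: 5

5


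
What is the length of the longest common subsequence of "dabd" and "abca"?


LCS of "dabd" and "abca"
DP table:
           a    b    c    a
      0    0    0    0    0
  d   0    0    0    0    0
  a   0    1    1    1    1
  b   0    1    2    2    2
  d   0    1    2    2    2
LCS length = dp[4][4] = 2

2


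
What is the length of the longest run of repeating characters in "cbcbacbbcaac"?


Input: "cbcbacbbcaac"
Scanning for longest run:
  Position 1 ('b'): new char, reset run to 1
  Position 2 ('c'): new char, reset run to 1
  Position 3 ('b'): new char, reset run to 1
  Position 4 ('a'): new char, reset run to 1
  Position 5 ('c'): new char, reset run to 1
  Position 6 ('b'): new char, reset run to 1
  Position 7 ('b'): continues run of 'b', length=2
  Position 8 ('c'): new char, reset run to 1
  Position 9 ('a'): new char, reset run to 1
  Position 10 ('a'): continues run of 'a', length=2
  Position 11 ('c'): new char, reset run to 1
Longest run: 'b' with length 2

2


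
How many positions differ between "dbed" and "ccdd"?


Comparing "dbed" and "ccdd" position by position:
  Position 0: 'd' vs 'c' => DIFFER
  Position 1: 'b' vs 'c' => DIFFER
  Position 2: 'e' vs 'd' => DIFFER
  Position 3: 'd' vs 'd' => same
Positions that differ: 3

3


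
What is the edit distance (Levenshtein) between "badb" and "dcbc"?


Computing edit distance: "badb" -> "dcbc"
DP table:
           d    c    b    c
      0    1    2    3    4
  b   1    1    2    2    3
  a   2    2    2    3    3
  d   3    2    3    3    4
  b   4    3    3    3    4
Edit distance = dp[4][4] = 4

4


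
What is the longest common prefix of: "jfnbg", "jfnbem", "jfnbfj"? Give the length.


Words: jfnbg, jfnbem, jfnbfj
  Position 0: all 'j' => match
  Position 1: all 'f' => match
  Position 2: all 'n' => match
  Position 3: all 'b' => match
  Position 4: ('g', 'e', 'f') => mismatch, stop
LCP = "jfnb" (length 4)

4


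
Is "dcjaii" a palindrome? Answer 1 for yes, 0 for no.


Input: dcjaii
Reversed: iiajcd
  Compare pos 0 ('d') with pos 5 ('i'): MISMATCH
  Compare pos 1 ('c') with pos 4 ('i'): MISMATCH
  Compare pos 2 ('j') with pos 3 ('a'): MISMATCH
Result: not a palindrome

0


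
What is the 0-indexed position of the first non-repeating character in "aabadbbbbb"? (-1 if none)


Input: aabadbbbbb
Character frequencies:
  'a': 3
  'b': 6
  'd': 1
Scanning left to right for freq == 1:
  Position 0 ('a'): freq=3, skip
  Position 1 ('a'): freq=3, skip
  Position 2 ('b'): freq=6, skip
  Position 3 ('a'): freq=3, skip
  Position 4 ('d'): unique! => answer = 4

4


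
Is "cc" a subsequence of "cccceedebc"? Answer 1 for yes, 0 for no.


Check if "cc" is a subsequence of "cccceedebc"
Greedy scan:
  Position 0 ('c'): matches sub[0] = 'c'
  Position 1 ('c'): matches sub[1] = 'c'
  Position 2 ('c'): no match needed
  Position 3 ('c'): no match needed
  Position 4 ('e'): no match needed
  Position 5 ('e'): no match needed
  Position 6 ('d'): no match needed
  Position 7 ('e'): no match needed
  Position 8 ('b'): no match needed
  Position 9 ('c'): no match needed
All 2 characters matched => is a subsequence

1


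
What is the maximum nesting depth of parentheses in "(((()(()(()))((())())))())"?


Input: "(((()(()(()))((())())))())"
Tracking depth:
  Position 0 '(': depth becomes 1
  Position 1 '(': depth becomes 2
  Position 2 '(': depth becomes 3
  Position 3 '(': depth becomes 4
  Position 4 ')': depth becomes 3
  Position 5 '(': depth becomes 4
  Position 6 '(': depth becomes 5
  Position 7 ')': depth becomes 4
  Position 8 '(': depth becomes 5
  Position 9 '(': depth becomes 6
  Position 10 ')': depth becomes 5
  Position 11 ')': depth becomes 4
  Position 12 ')': depth becomes 3
  Position 13 '(': depth becomes 4
  Position 14 '(': depth becomes 5
  Position 15 '(': depth becomes 6
  Position 16 ')': depth becomes 5
  Position 17 ')': depth becomes 4
  Position 18 '(': depth becomes 5
  Position 19 ')': depth becomes 4
  Position 20 ')': depth becomes 3
  Position 21 ')': depth becomes 2
  Position 22 ')': depth becomes 1
  Position 23 '(': depth becomes 2
  Position 24 ')': depth becomes 1
  Position 25 ')': depth becomes 0
Maximum depth reached: 6

6


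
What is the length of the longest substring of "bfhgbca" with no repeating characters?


Input: "bfhgbca"
Sliding window (track last position of each char):
  Position 0 ('b'): window [0,0] length 1 -- new best
  Position 1 ('f'): window [0,1] length 2 -- new best
  Position 2 ('h'): window [0,2] length 3 -- new best
  Position 3 ('g'): window [0,3] length 4 -- new best
  Position 4 ('b'): repeat (last at 0), move window start to 1
  Position 4 ('b'): window [1,4] length 4
  Position 5 ('c'): window [1,5] length 5 -- new best
  Position 6 ('a'): window [1,6] length 6 -- new best
Longest substring with no repeats: "fhgbca" with length 6

6


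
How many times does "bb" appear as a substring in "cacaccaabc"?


Searching for "bb" in "cacaccaabc"
Scanning each position:
  Position 0: "ca" => no
  Position 1: "ac" => no
  Position 2: "ca" => no
  Position 3: "ac" => no
  Position 4: "cc" => no
  Position 5: "ca" => no
  Position 6: "aa" => no
  Position 7: "ab" => no
  Position 8: "bc" => no
Total occurrences: 0

0


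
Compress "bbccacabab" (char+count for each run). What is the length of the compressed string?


Input: bbccacabab
Runs:
  'b' x 2 => "b2"
  'c' x 2 => "c2"
  'a' x 1 => "a1"
  'c' x 1 => "c1"
  'a' x 1 => "a1"
  'b' x 1 => "b1"
  'a' x 1 => "a1"
  'b' x 1 => "b1"
Compressed: "b2c2a1c1a1b1a1b1"
Compressed length: 16

16


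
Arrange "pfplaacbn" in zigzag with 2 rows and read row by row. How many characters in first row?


Zigzag "pfplaacbn" into 2 rows:
Placing characters:
  'p' => row 0
  'f' => row 1
  'p' => row 0
  'l' => row 1
  'a' => row 0
  'a' => row 1
  'c' => row 0
  'b' => row 1
  'n' => row 0
Rows:
  Row 0: "ppacn"
  Row 1: "flab"
First row length: 5

5


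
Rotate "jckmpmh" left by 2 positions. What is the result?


Input: "jckmpmh", rotate left by 2
First 2 characters: "jc"
Remaining characters: "kmpmh"
Concatenate remaining + first: "kmpmh" + "jc" = "kmpmhjc"

kmpmhjc


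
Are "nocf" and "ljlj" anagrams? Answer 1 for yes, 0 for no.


Strings: "nocf", "ljlj"
Sorted first:  cfno
Sorted second: jjll
Differ at position 0: 'c' vs 'j' => not anagrams

0


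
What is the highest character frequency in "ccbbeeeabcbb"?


Input: ccbbeeeabcbb
Character counts:
  'a': 1
  'b': 5
  'c': 3
  'e': 3
Maximum frequency: 5

5


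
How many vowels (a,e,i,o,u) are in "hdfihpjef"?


Input: hdfihpjef
Checking each character:
  'h' at position 0: consonant
  'd' at position 1: consonant
  'f' at position 2: consonant
  'i' at position 3: vowel (running total: 1)
  'h' at position 4: consonant
  'p' at position 5: consonant
  'j' at position 6: consonant
  'e' at position 7: vowel (running total: 2)
  'f' at position 8: consonant
Total vowels: 2

2


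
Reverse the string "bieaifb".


Input: bieaifb
Reading characters right to left:
  Position 6: 'b'
  Position 5: 'f'
  Position 4: 'i'
  Position 3: 'a'
  Position 2: 'e'
  Position 1: 'i'
  Position 0: 'b'
Reversed: bfiaeib

bfiaeib


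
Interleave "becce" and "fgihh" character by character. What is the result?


Interleaving "becce" and "fgihh":
  Position 0: 'b' from first, 'f' from second => "bf"
  Position 1: 'e' from first, 'g' from second => "eg"
  Position 2: 'c' from first, 'i' from second => "ci"
  Position 3: 'c' from first, 'h' from second => "ch"
  Position 4: 'e' from first, 'h' from second => "eh"
Result: bfegcicheh

bfegcicheh


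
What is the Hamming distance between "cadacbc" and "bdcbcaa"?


Comparing "cadacbc" and "bdcbcaa" position by position:
  Position 0: 'c' vs 'b' => differ
  Position 1: 'a' vs 'd' => differ
  Position 2: 'd' vs 'c' => differ
  Position 3: 'a' vs 'b' => differ
  Position 4: 'c' vs 'c' => same
  Position 5: 'b' vs 'a' => differ
  Position 6: 'c' vs 'a' => differ
Total differences (Hamming distance): 6

6


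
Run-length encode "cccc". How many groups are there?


Input: cccc
Scanning for consecutive runs:
  Group 1: 'c' x 4 (positions 0-3)
Total groups: 1

1


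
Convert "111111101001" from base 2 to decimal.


Input: "111111101001" in base 2
Positional expansion:
  Digit '1' (value 1) x 2^11 = 2048
  Digit '1' (value 1) x 2^10 = 1024
  Digit '1' (value 1) x 2^9 = 512
  Digit '1' (value 1) x 2^8 = 256
  Digit '1' (value 1) x 2^7 = 128
  Digit '1' (value 1) x 2^6 = 64
  Digit '1' (value 1) x 2^5 = 32
  Digit '0' (value 0) x 2^4 = 0
  Digit '1' (value 1) x 2^3 = 8
  Digit '0' (value 0) x 2^2 = 0
  Digit '0' (value 0) x 2^1 = 0
  Digit '1' (value 1) x 2^0 = 1
Sum = 4073

4073


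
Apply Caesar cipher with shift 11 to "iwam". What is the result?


Caesar cipher: shift "iwam" by 11
  'i' (pos 8) + 11 = pos 19 = 't'
  'w' (pos 22) + 11 = pos 7 = 'h'
  'a' (pos 0) + 11 = pos 11 = 'l'
  'm' (pos 12) + 11 = pos 23 = 'x'
Result: thlx

thlx


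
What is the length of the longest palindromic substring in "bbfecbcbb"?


Input: "bbfecbcbb"
Checking substrings for palindromes:
  [4:7] "cbc" (len 3) => palindrome
  [5:8] "bcb" (len 3) => palindrome
  [0:2] "bb" (len 2) => palindrome
  [7:9] "bb" (len 2) => palindrome
Longest palindromic substring: "cbc" with length 3

3


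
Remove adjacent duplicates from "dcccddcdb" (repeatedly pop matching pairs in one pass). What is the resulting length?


Input: dcccddcdb
Stack-based adjacent duplicate removal:
  Read 'd': push. Stack: d
  Read 'c': push. Stack: dc
  Read 'c': matches stack top 'c' => pop. Stack: d
  Read 'c': push. Stack: dc
  Read 'd': push. Stack: dcd
  Read 'd': matches stack top 'd' => pop. Stack: dc
  Read 'c': matches stack top 'c' => pop. Stack: d
  Read 'd': matches stack top 'd' => pop. Stack: (empty)
  Read 'b': push. Stack: b
Final stack: "b" (length 1)

1


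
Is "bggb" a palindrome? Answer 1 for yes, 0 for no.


Input: bggb
Reversed: bggb
  Compare pos 0 ('b') with pos 3 ('b'): match
  Compare pos 1 ('g') with pos 2 ('g'): match
Result: palindrome

1


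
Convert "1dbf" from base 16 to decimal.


Input: "1dbf" in base 16
Positional expansion:
  Digit '1' (value 1) x 16^3 = 4096
  Digit 'd' (value 13) x 16^2 = 3328
  Digit 'b' (value 11) x 16^1 = 176
  Digit 'f' (value 15) x 16^0 = 15
Sum = 7615

7615


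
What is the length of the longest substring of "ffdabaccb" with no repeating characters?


Input: "ffdabaccb"
Sliding window (track last position of each char):
  Position 0 ('f'): window [0,0] length 1 -- new best
  Position 1 ('f'): repeat (last at 0), move window start to 1
  Position 1 ('f'): window [1,1] length 1
  Position 2 ('d'): window [1,2] length 2 -- new best
  Position 3 ('a'): window [1,3] length 3 -- new best
  Position 4 ('b'): window [1,4] length 4 -- new best
  Position 5 ('a'): repeat (last at 3), move window start to 4
  Position 5 ('a'): window [4,5] length 2
  Position 6 ('c'): window [4,6] length 3
  Position 7 ('c'): repeat (last at 6), move window start to 7
  Position 7 ('c'): window [7,7] length 1
  Position 8 ('b'): window [7,8] length 2
Longest substring with no repeats: "fdab" with length 4

4


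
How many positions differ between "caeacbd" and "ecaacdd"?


Comparing "caeacbd" and "ecaacdd" position by position:
  Position 0: 'c' vs 'e' => DIFFER
  Position 1: 'a' vs 'c' => DIFFER
  Position 2: 'e' vs 'a' => DIFFER
  Position 3: 'a' vs 'a' => same
  Position 4: 'c' vs 'c' => same
  Position 5: 'b' vs 'd' => DIFFER
  Position 6: 'd' vs 'd' => same
Positions that differ: 4

4


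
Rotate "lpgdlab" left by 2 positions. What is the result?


Input: "lpgdlab", rotate left by 2
First 2 characters: "lp"
Remaining characters: "gdlab"
Concatenate remaining + first: "gdlab" + "lp" = "gdlablp"

gdlablp


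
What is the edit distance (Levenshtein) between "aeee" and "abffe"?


Computing edit distance: "aeee" -> "abffe"
DP table:
           a    b    f    f    e
      0    1    2    3    4    5
  a   1    0    1    2    3    4
  e   2    1    1    2    3    3
  e   3    2    2    2    3    3
  e   4    3    3    3    3    3
Edit distance = dp[4][5] = 3

3


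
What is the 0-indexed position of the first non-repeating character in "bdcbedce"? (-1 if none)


Input: bdcbedce
Character frequencies:
  'b': 2
  'c': 2
  'd': 2
  'e': 2
Scanning left to right for freq == 1:
  Position 0 ('b'): freq=2, skip
  Position 1 ('d'): freq=2, skip
  Position 2 ('c'): freq=2, skip
  Position 3 ('b'): freq=2, skip
  Position 4 ('e'): freq=2, skip
  Position 5 ('d'): freq=2, skip
  Position 6 ('c'): freq=2, skip
  Position 7 ('e'): freq=2, skip
  No unique character found => answer = -1

-1


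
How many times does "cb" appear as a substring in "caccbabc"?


Searching for "cb" in "caccbabc"
Scanning each position:
  Position 0: "ca" => no
  Position 1: "ac" => no
  Position 2: "cc" => no
  Position 3: "cb" => MATCH
  Position 4: "ba" => no
  Position 5: "ab" => no
  Position 6: "bc" => no
Total occurrences: 1

1


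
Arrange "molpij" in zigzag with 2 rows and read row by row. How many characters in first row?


Zigzag "molpij" into 2 rows:
Placing characters:
  'm' => row 0
  'o' => row 1
  'l' => row 0
  'p' => row 1
  'i' => row 0
  'j' => row 1
Rows:
  Row 0: "mli"
  Row 1: "opj"
First row length: 3

3


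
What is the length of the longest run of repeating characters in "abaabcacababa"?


Input: "abaabcacababa"
Scanning for longest run:
  Position 1 ('b'): new char, reset run to 1
  Position 2 ('a'): new char, reset run to 1
  Position 3 ('a'): continues run of 'a', length=2
  Position 4 ('b'): new char, reset run to 1
  Position 5 ('c'): new char, reset run to 1
  Position 6 ('a'): new char, reset run to 1
  Position 7 ('c'): new char, reset run to 1
  Position 8 ('a'): new char, reset run to 1
  Position 9 ('b'): new char, reset run to 1
  Position 10 ('a'): new char, reset run to 1
  Position 11 ('b'): new char, reset run to 1
  Position 12 ('a'): new char, reset run to 1
Longest run: 'a' with length 2

2


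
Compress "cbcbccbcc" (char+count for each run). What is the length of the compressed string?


Input: cbcbccbcc
Runs:
  'c' x 1 => "c1"
  'b' x 1 => "b1"
  'c' x 1 => "c1"
  'b' x 1 => "b1"
  'c' x 2 => "c2"
  'b' x 1 => "b1"
  'c' x 2 => "c2"
Compressed: "c1b1c1b1c2b1c2"
Compressed length: 14

14


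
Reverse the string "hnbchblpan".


Input: hnbchblpan
Reading characters right to left:
  Position 9: 'n'
  Position 8: 'a'
  Position 7: 'p'
  Position 6: 'l'
  Position 5: 'b'
  Position 4: 'h'
  Position 3: 'c'
  Position 2: 'b'
  Position 1: 'n'
  Position 0: 'h'
Reversed: naplbhcbnh

naplbhcbnh


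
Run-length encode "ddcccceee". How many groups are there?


Input: ddcccceee
Scanning for consecutive runs:
  Group 1: 'd' x 2 (positions 0-1)
  Group 2: 'c' x 4 (positions 2-5)
  Group 3: 'e' x 3 (positions 6-8)
Total groups: 3

3


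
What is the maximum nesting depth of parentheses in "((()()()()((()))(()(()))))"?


Input: "((()()()()((()))(()(()))))"
Tracking depth:
  Position 0 '(': depth becomes 1
  Position 1 '(': depth becomes 2
  Position 2 '(': depth becomes 3
  Position 3 ')': depth becomes 2
  Position 4 '(': depth becomes 3
  Position 5 ')': depth becomes 2
  Position 6 '(': depth becomes 3
  Position 7 ')': depth becomes 2
  Position 8 '(': depth becomes 3
  Position 9 ')': depth becomes 2
  Position 10 '(': depth becomes 3
  Position 11 '(': depth becomes 4
  Position 12 '(': depth becomes 5
  Position 13 ')': depth becomes 4
  Position 14 ')': depth becomes 3
  Position 15 ')': depth becomes 2
  Position 16 '(': depth becomes 3
  Position 17 '(': depth becomes 4
  Position 18 ')': depth becomes 3
  Position 19 '(': depth becomes 4
  Position 20 '(': depth becomes 5
  Position 21 ')': depth becomes 4
  Position 22 ')': depth becomes 3
  Position 23 ')': depth becomes 2
  Position 24 ')': depth becomes 1
  Position 25 ')': depth becomes 0
Maximum depth reached: 5

5
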